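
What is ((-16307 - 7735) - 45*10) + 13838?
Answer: -10654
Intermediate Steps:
((-16307 - 7735) - 45*10) + 13838 = (-24042 - 450) + 13838 = -24492 + 13838 = -10654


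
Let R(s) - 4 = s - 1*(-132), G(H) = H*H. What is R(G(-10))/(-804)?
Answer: -59/201 ≈ -0.29353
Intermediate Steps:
G(H) = H²
R(s) = 136 + s (R(s) = 4 + (s - 1*(-132)) = 4 + (s + 132) = 4 + (132 + s) = 136 + s)
R(G(-10))/(-804) = (136 + (-10)²)/(-804) = (136 + 100)*(-1/804) = 236*(-1/804) = -59/201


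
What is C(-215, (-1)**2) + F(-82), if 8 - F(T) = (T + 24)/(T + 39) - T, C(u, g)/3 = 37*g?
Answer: 1533/43 ≈ 35.651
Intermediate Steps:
C(u, g) = 111*g (C(u, g) = 3*(37*g) = 111*g)
F(T) = 8 + T - (24 + T)/(39 + T) (F(T) = 8 - ((T + 24)/(T + 39) - T) = 8 - ((24 + T)/(39 + T) - T) = 8 - (-T + (24 + T)/(39 + T)) = 8 + (T - (24 + T)/(39 + T)) = 8 + T - (24 + T)/(39 + T))
C(-215, (-1)**2) + F(-82) = 111*(-1)**2 + (288 + (-82)**2 + 46*(-82))/(39 - 82) = 111*1 + (288 + 6724 - 3772)/(-43) = 111 - 1/43*3240 = 111 - 3240/43 = 1533/43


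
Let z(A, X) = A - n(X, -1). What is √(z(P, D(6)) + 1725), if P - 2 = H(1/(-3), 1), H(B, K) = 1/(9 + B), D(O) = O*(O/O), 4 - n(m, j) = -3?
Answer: √1162798/26 ≈ 41.474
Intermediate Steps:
n(m, j) = 7 (n(m, j) = 4 - 1*(-3) = 4 + 3 = 7)
D(O) = O (D(O) = O*1 = O)
P = 55/26 (P = 2 + 1/(9 + 1/(-3)) = 2 + 1/(9 - ⅓) = 2 + 1/(26/3) = 2 + 3/26 = 55/26 ≈ 2.1154)
z(A, X) = -7 + A (z(A, X) = A - 1*7 = A - 7 = -7 + A)
√(z(P, D(6)) + 1725) = √((-7 + 55/26) + 1725) = √(-127/26 + 1725) = √(44723/26) = √1162798/26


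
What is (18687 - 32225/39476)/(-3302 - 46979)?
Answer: -67059617/180444796 ≈ -0.37163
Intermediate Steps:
(18687 - 32225/39476)/(-3302 - 46979) = (18687 - 32225*1/39476)/(-50281) = (18687 - 32225/39476)*(-1/50281) = (737655787/39476)*(-1/50281) = -67059617/180444796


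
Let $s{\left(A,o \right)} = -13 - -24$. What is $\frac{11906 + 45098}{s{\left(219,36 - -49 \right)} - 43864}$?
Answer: $- \frac{57004}{43853} \approx -1.2999$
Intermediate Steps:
$s{\left(A,o \right)} = 11$ ($s{\left(A,o \right)} = -13 + 24 = 11$)
$\frac{11906 + 45098}{s{\left(219,36 - -49 \right)} - 43864} = \frac{11906 + 45098}{11 - 43864} = \frac{57004}{-43853} = 57004 \left(- \frac{1}{43853}\right) = - \frac{57004}{43853}$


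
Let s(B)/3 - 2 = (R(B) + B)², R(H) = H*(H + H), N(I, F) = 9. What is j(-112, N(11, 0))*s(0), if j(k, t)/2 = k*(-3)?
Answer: 4032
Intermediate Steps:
j(k, t) = -6*k (j(k, t) = 2*(k*(-3)) = 2*(-3*k) = -6*k)
R(H) = 2*H² (R(H) = H*(2*H) = 2*H²)
s(B) = 6 + 3*(B + 2*B²)² (s(B) = 6 + 3*(2*B² + B)² = 6 + 3*(B + 2*B²)²)
j(-112, N(11, 0))*s(0) = (-6*(-112))*(6 + 3*0²*(1 + 2*0)²) = 672*(6 + 3*0*(1 + 0)²) = 672*(6 + 3*0*1²) = 672*(6 + 3*0*1) = 672*(6 + 0) = 672*6 = 4032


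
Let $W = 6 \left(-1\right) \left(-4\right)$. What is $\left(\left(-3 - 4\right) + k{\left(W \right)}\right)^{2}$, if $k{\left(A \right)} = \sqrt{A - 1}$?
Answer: $\left(7 - \sqrt{23}\right)^{2} \approx 4.8584$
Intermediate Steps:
$W = 24$ ($W = \left(-6\right) \left(-4\right) = 24$)
$k{\left(A \right)} = \sqrt{-1 + A}$
$\left(\left(-3 - 4\right) + k{\left(W \right)}\right)^{2} = \left(\left(-3 - 4\right) + \sqrt{-1 + 24}\right)^{2} = \left(-7 + \sqrt{23}\right)^{2}$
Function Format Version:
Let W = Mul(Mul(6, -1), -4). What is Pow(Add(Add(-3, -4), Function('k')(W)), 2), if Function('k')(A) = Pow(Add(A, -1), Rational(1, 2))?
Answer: Pow(Add(7, Mul(-1, Pow(23, Rational(1, 2)))), 2) ≈ 4.8584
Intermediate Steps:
W = 24 (W = Mul(-6, -4) = 24)
Function('k')(A) = Pow(Add(-1, A), Rational(1, 2))
Pow(Add(Add(-3, -4), Function('k')(W)), 2) = Pow(Add(Add(-3, -4), Pow(Add(-1, 24), Rational(1, 2))), 2) = Pow(Add(-7, Pow(23, Rational(1, 2))), 2)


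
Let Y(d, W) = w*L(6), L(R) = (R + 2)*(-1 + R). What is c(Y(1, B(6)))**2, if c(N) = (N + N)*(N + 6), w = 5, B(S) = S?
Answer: 6789760000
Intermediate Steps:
L(R) = (-1 + R)*(2 + R) (L(R) = (2 + R)*(-1 + R) = (-1 + R)*(2 + R))
Y(d, W) = 200 (Y(d, W) = 5*(-2 + 6 + 6**2) = 5*(-2 + 6 + 36) = 5*40 = 200)
c(N) = 2*N*(6 + N) (c(N) = (2*N)*(6 + N) = 2*N*(6 + N))
c(Y(1, B(6)))**2 = (2*200*(6 + 200))**2 = (2*200*206)**2 = 82400**2 = 6789760000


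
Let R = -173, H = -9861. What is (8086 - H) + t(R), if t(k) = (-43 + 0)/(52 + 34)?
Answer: 35893/2 ≈ 17947.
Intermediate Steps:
t(k) = -½ (t(k) = -43/86 = -43*1/86 = -½)
(8086 - H) + t(R) = (8086 - 1*(-9861)) - ½ = (8086 + 9861) - ½ = 17947 - ½ = 35893/2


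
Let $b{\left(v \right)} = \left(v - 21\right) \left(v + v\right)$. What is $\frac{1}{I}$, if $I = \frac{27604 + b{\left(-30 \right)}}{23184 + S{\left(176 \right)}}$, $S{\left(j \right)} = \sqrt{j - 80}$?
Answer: $\frac{2898}{3833} + \frac{\sqrt{6}}{7666} \approx 0.75638$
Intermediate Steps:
$b{\left(v \right)} = 2 v \left(-21 + v\right)$ ($b{\left(v \right)} = \left(-21 + v\right) 2 v = 2 v \left(-21 + v\right)$)
$S{\left(j \right)} = \sqrt{-80 + j}$
$I = \frac{30664}{23184 + 4 \sqrt{6}}$ ($I = \frac{27604 + 2 \left(-30\right) \left(-21 - 30\right)}{23184 + \sqrt{-80 + 176}} = \frac{27604 + 2 \left(-30\right) \left(-51\right)}{23184 + \sqrt{96}} = \frac{27604 + 3060}{23184 + 4 \sqrt{6}} = \frac{30664}{23184 + 4 \sqrt{6}} \approx 1.3221$)
$\frac{1}{I} = \frac{1}{\frac{7405356}{5598935} - \frac{3833 \sqrt{6}}{16796805}}$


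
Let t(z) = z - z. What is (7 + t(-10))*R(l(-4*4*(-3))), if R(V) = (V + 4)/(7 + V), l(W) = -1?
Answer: 7/2 ≈ 3.5000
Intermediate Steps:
R(V) = (4 + V)/(7 + V)
t(z) = 0
(7 + t(-10))*R(l(-4*4*(-3))) = (7 + 0)*((4 - 1)/(7 - 1)) = 7*(3/6) = 7*((⅙)*3) = 7*(½) = 7/2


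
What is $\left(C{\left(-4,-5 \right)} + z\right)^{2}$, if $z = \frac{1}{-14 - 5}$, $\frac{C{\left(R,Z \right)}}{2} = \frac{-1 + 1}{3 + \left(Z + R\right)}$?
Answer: $\frac{1}{361} \approx 0.0027701$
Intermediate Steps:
$C{\left(R,Z \right)} = 0$ ($C{\left(R,Z \right)} = 2 \frac{-1 + 1}{3 + \left(Z + R\right)} = 2 \frac{0}{3 + \left(R + Z\right)} = 2 \frac{0}{3 + R + Z} = 2 \cdot 0 = 0$)
$z = - \frac{1}{19}$ ($z = \frac{1}{-14 + \left(-14 + 9\right)} = \frac{1}{-14 - 5} = \frac{1}{-19} = - \frac{1}{19} \approx -0.052632$)
$\left(C{\left(-4,-5 \right)} + z\right)^{2} = \left(0 - \frac{1}{19}\right)^{2} = \left(- \frac{1}{19}\right)^{2} = \frac{1}{361}$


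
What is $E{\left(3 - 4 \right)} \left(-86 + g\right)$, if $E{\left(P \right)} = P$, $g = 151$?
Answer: $-65$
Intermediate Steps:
$E{\left(3 - 4 \right)} \left(-86 + g\right) = \left(3 - 4\right) \left(-86 + 151\right) = \left(-1\right) 65 = -65$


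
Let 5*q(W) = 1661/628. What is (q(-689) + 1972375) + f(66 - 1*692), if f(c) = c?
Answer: 6191293521/3140 ≈ 1.9718e+6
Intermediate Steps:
q(W) = 1661/3140 (q(W) = (1661/628)/5 = (1661*(1/628))/5 = (1/5)*(1661/628) = 1661/3140)
(q(-689) + 1972375) + f(66 - 1*692) = (1661/3140 + 1972375) + (66 - 1*692) = 6193259161/3140 + (66 - 692) = 6193259161/3140 - 626 = 6191293521/3140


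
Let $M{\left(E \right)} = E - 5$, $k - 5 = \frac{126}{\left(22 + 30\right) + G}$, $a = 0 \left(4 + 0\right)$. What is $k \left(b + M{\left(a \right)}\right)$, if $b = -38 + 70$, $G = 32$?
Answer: $\frac{351}{2} \approx 175.5$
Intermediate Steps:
$a = 0$ ($a = 0 \cdot 4 = 0$)
$k = \frac{13}{2}$ ($k = 5 + \frac{126}{\left(22 + 30\right) + 32} = 5 + \frac{126}{52 + 32} = 5 + \frac{126}{84} = 5 + 126 \cdot \frac{1}{84} = 5 + \frac{3}{2} = \frac{13}{2} \approx 6.5$)
$M{\left(E \right)} = -5 + E$ ($M{\left(E \right)} = E - 5 = -5 + E$)
$b = 32$
$k \left(b + M{\left(a \right)}\right) = \frac{13 \left(32 + \left(-5 + 0\right)\right)}{2} = \frac{13 \left(32 - 5\right)}{2} = \frac{13}{2} \cdot 27 = \frac{351}{2}$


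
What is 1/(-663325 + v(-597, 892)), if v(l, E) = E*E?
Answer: 1/132339 ≈ 7.5564e-6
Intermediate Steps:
v(l, E) = E²
1/(-663325 + v(-597, 892)) = 1/(-663325 + 892²) = 1/(-663325 + 795664) = 1/132339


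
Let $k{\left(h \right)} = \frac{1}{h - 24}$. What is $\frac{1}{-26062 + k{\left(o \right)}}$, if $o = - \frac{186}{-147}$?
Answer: $- \frac{1114}{29033117} \approx -3.837 \cdot 10^{-5}$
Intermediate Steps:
$o = \frac{62}{49}$ ($o = \left(-186\right) \left(- \frac{1}{147}\right) = \frac{62}{49} \approx 1.2653$)
$k{\left(h \right)} = \frac{1}{-24 + h}$
$\frac{1}{-26062 + k{\left(o \right)}} = \frac{1}{-26062 + \frac{1}{-24 + \frac{62}{49}}} = \frac{1}{-26062 + \frac{1}{- \frac{1114}{49}}} = \frac{1}{-26062 - \frac{49}{1114}} = \frac{1}{- \frac{29033117}{1114}} = - \frac{1114}{29033117}$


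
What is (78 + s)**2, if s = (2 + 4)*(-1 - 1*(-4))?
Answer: 9216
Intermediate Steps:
s = 18 (s = 6*(-1 + 4) = 6*3 = 18)
(78 + s)**2 = (78 + 18)**2 = 96**2 = 9216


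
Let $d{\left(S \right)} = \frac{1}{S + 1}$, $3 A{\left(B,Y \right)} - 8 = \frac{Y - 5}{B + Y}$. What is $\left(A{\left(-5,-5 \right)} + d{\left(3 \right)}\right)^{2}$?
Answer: $\frac{169}{16} \approx 10.563$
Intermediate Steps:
$A{\left(B,Y \right)} = \frac{8}{3} + \frac{-5 + Y}{3 \left(B + Y\right)}$ ($A{\left(B,Y \right)} = \frac{8}{3} + \frac{\left(Y - 5\right) \frac{1}{B + Y}}{3} = \frac{8}{3} + \frac{\left(-5 + Y\right) \frac{1}{B + Y}}{3} = \frac{8}{3} + \frac{\frac{1}{B + Y} \left(-5 + Y\right)}{3} = \frac{8}{3} + \frac{-5 + Y}{3 \left(B + Y\right)}$)
$d{\left(S \right)} = \frac{1}{1 + S}$
$\left(A{\left(-5,-5 \right)} + d{\left(3 \right)}\right)^{2} = \left(\frac{-5 + 8 \left(-5\right) + 9 \left(-5\right)}{3 \left(-5 - 5\right)} + \frac{1}{1 + 3}\right)^{2} = \left(\frac{-5 - 40 - 45}{3 \left(-10\right)} + \frac{1}{4}\right)^{2} = \left(\frac{1}{3} \left(- \frac{1}{10}\right) \left(-90\right) + \frac{1}{4}\right)^{2} = \left(3 + \frac{1}{4}\right)^{2} = \left(\frac{13}{4}\right)^{2} = \frac{169}{16}$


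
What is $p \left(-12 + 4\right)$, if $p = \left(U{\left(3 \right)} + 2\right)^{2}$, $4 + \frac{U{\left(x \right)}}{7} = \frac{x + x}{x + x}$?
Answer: $-2888$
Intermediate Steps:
$U{\left(x \right)} = -21$ ($U{\left(x \right)} = -28 + 7 \frac{x + x}{x + x} = -28 + 7 \frac{2 x}{2 x} = -28 + 7 \cdot 2 x \frac{1}{2 x} = -28 + 7 \cdot 1 = -28 + 7 = -21$)
$p = 361$ ($p = \left(-21 + 2\right)^{2} = \left(-19\right)^{2} = 361$)
$p \left(-12 + 4\right) = 361 \left(-12 + 4\right) = 361 \left(-8\right) = -2888$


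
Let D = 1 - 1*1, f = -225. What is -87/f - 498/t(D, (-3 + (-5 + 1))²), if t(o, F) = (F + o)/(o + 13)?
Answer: -484129/3675 ≈ -131.74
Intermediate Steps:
D = 0 (D = 1 - 1 = 0)
t(o, F) = (F + o)/(13 + o)
-87/f - 498/t(D, (-3 + (-5 + 1))²) = -87/(-225) - 498*(13 + 0)/((-3 + (-5 + 1))² + 0) = -87*(-1/225) - 498*13/((-3 - 4)² + 0) = 29/75 - 498*13/((-7)² + 0) = 29/75 - 498*13/(49 + 0) = 29/75 - 498/((1/13)*49) = 29/75 - 498/49/13 = 29/75 - 498*13/49 = 29/75 - 6474/49 = -484129/3675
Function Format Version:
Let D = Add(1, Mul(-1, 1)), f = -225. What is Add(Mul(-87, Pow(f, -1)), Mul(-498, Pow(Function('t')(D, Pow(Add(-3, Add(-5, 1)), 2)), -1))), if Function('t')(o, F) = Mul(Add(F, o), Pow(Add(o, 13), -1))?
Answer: Rational(-484129, 3675) ≈ -131.74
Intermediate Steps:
D = 0 (D = Add(1, -1) = 0)
Function('t')(o, F) = Mul(Pow(Add(13, o), -1), Add(F, o)) (Function('t')(o, F) = Mul(Add(F, o), Pow(Add(13, o), -1)) = Mul(Pow(Add(13, o), -1), Add(F, o)))
Add(Mul(-87, Pow(f, -1)), Mul(-498, Pow(Function('t')(D, Pow(Add(-3, Add(-5, 1)), 2)), -1))) = Add(Mul(-87, Pow(-225, -1)), Mul(-498, Pow(Mul(Pow(Add(13, 0), -1), Add(Pow(Add(-3, Add(-5, 1)), 2), 0)), -1))) = Add(Mul(-87, Rational(-1, 225)), Mul(-498, Pow(Mul(Pow(13, -1), Add(Pow(Add(-3, -4), 2), 0)), -1))) = Add(Rational(29, 75), Mul(-498, Pow(Mul(Rational(1, 13), Add(Pow(-7, 2), 0)), -1))) = Add(Rational(29, 75), Mul(-498, Pow(Mul(Rational(1, 13), Add(49, 0)), -1))) = Add(Rational(29, 75), Mul(-498, Pow(Mul(Rational(1, 13), 49), -1))) = Add(Rational(29, 75), Mul(-498, Pow(Rational(49, 13), -1))) = Add(Rational(29, 75), Mul(-498, Rational(13, 49))) = Add(Rational(29, 75), Rational(-6474, 49)) = Rational(-484129, 3675)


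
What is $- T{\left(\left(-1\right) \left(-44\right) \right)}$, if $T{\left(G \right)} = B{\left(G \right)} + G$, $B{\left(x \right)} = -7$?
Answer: $-37$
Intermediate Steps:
$T{\left(G \right)} = -7 + G$
$- T{\left(\left(-1\right) \left(-44\right) \right)} = - (-7 - -44) = - (-7 + 44) = \left(-1\right) 37 = -37$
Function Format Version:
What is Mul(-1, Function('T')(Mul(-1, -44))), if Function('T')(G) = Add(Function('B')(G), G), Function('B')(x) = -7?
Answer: -37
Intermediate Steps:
Function('T')(G) = Add(-7, G)
Mul(-1, Function('T')(Mul(-1, -44))) = Mul(-1, Add(-7, Mul(-1, -44))) = Mul(-1, Add(-7, 44)) = Mul(-1, 37) = -37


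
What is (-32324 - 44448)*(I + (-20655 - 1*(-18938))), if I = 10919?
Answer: -706455944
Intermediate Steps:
(-32324 - 44448)*(I + (-20655 - 1*(-18938))) = (-32324 - 44448)*(10919 + (-20655 - 1*(-18938))) = -76772*(10919 + (-20655 + 18938)) = -76772*(10919 - 1717) = -76772*9202 = -706455944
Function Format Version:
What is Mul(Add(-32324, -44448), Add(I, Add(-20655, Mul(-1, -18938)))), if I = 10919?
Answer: -706455944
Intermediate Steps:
Mul(Add(-32324, -44448), Add(I, Add(-20655, Mul(-1, -18938)))) = Mul(Add(-32324, -44448), Add(10919, Add(-20655, Mul(-1, -18938)))) = Mul(-76772, Add(10919, Add(-20655, 18938))) = Mul(-76772, Add(10919, -1717)) = Mul(-76772, 9202) = -706455944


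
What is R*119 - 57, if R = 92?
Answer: 10891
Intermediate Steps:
R*119 - 57 = 92*119 - 57 = 10948 - 57 = 10891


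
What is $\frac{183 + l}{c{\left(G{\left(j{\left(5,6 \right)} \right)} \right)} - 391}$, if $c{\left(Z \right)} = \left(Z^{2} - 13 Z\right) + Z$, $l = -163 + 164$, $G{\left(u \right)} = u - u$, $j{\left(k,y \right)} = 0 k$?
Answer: $- \frac{8}{17} \approx -0.47059$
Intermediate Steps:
$j{\left(k,y \right)} = 0$
$G{\left(u \right)} = 0$
$l = 1$
$c{\left(Z \right)} = Z^{2} - 12 Z$
$\frac{183 + l}{c{\left(G{\left(j{\left(5,6 \right)} \right)} \right)} - 391} = \frac{183 + 1}{0 \left(-12 + 0\right) - 391} = \frac{184}{0 \left(-12\right) - 391} = \frac{184}{0 - 391} = \frac{184}{-391} = 184 \left(- \frac{1}{391}\right) = - \frac{8}{17}$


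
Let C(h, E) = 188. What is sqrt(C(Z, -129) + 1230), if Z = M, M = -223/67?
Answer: sqrt(1418) ≈ 37.656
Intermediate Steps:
M = -223/67 (M = -223*1/67 = -223/67 ≈ -3.3284)
Z = -223/67 ≈ -3.3284
sqrt(C(Z, -129) + 1230) = sqrt(188 + 1230) = sqrt(1418)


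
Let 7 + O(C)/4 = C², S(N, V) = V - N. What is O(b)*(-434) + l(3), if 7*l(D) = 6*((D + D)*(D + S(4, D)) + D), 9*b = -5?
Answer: 6593674/567 ≈ 11629.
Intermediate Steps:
b = -5/9 (b = (⅑)*(-5) = -5/9 ≈ -0.55556)
l(D) = 6*D/7 + 12*D*(-4 + 2*D)/7 (l(D) = (6*((D + D)*(D + (D - 1*4)) + D))/7 = (6*((2*D)*(D + (D - 4)) + D))/7 = (6*((2*D)*(D + (-4 + D)) + D))/7 = (6*((2*D)*(-4 + 2*D) + D))/7 = (6*(2*D*(-4 + 2*D) + D))/7 = (6*(D + 2*D*(-4 + 2*D)))/7 = (6*D + 12*D*(-4 + 2*D))/7 = 6*D/7 + 12*D*(-4 + 2*D)/7)
O(C) = -28 + 4*C²
O(b)*(-434) + l(3) = (-28 + 4*(-5/9)²)*(-434) + (6/7)*3*(-7 + 4*3) = (-28 + 4*(25/81))*(-434) + (6/7)*3*(-7 + 12) = (-28 + 100/81)*(-434) + (6/7)*3*5 = -2168/81*(-434) + 90/7 = 940912/81 + 90/7 = 6593674/567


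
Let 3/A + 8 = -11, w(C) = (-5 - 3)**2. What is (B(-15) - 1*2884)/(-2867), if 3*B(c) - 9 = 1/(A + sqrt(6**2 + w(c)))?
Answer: 1616222/1608387 ≈ 1.0049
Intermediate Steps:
w(C) = 64 (w(C) = (-8)**2 = 64)
A = -3/19 (A = 3/(-8 - 11) = 3/(-19) = 3*(-1/19) = -3/19 ≈ -0.15789)
B(c) = 1702/561 (B(c) = 3 + 1/(3*(-3/19 + sqrt(6**2 + 64))) = 3 + 1/(3*(-3/19 + sqrt(36 + 64))) = 3 + 1/(3*(-3/19 + sqrt(100))) = 3 + 1/(3*(-3/19 + 10)) = 3 + 1/(3*(187/19)) = 3 + (1/3)*(19/187) = 3 + 19/561 = 1702/561)
(B(-15) - 1*2884)/(-2867) = (1702/561 - 1*2884)/(-2867) = (1702/561 - 2884)*(-1/2867) = -1616222/561*(-1/2867) = 1616222/1608387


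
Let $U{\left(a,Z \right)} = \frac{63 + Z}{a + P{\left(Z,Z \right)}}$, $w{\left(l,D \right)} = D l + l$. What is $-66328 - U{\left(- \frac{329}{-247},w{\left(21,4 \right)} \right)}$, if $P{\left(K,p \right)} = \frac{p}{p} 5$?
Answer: $- \frac{25944622}{391} \approx -66355.0$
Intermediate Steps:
$w{\left(l,D \right)} = l + D l$
$P{\left(K,p \right)} = 5$ ($P{\left(K,p \right)} = 1 \cdot 5 = 5$)
$U{\left(a,Z \right)} = \frac{63 + Z}{5 + a}$ ($U{\left(a,Z \right)} = \frac{63 + Z}{a + 5} = \frac{63 + Z}{5 + a}$)
$-66328 - U{\left(- \frac{329}{-247},w{\left(21,4 \right)} \right)} = -66328 - \frac{63 + 21 \left(1 + 4\right)}{5 - \frac{329}{-247}} = -66328 - \frac{63 + 21 \cdot 5}{5 - - \frac{329}{247}} = -66328 - \frac{63 + 105}{5 + \frac{329}{247}} = -66328 - \frac{1}{\frac{1564}{247}} \cdot 168 = -66328 - \frac{247}{1564} \cdot 168 = -66328 - \frac{10374}{391} = - \frac{25944622}{391}$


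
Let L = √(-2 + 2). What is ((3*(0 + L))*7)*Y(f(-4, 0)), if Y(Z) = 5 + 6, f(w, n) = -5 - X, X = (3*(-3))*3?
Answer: 0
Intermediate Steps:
X = -27 (X = -9*3 = -27)
L = 0 (L = √0 = 0)
f(w, n) = 22 (f(w, n) = -5 - 1*(-27) = -5 + 27 = 22)
Y(Z) = 11
((3*(0 + L))*7)*Y(f(-4, 0)) = ((3*(0 + 0))*7)*11 = ((3*0)*7)*11 = (0*7)*11 = 0*11 = 0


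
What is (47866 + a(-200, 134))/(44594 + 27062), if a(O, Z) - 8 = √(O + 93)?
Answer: 23937/35828 + I*√107/71656 ≈ 0.66811 + 0.00014436*I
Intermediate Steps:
a(O, Z) = 8 + √(93 + O) (a(O, Z) = 8 + √(O + 93) = 8 + √(93 + O))
(47866 + a(-200, 134))/(44594 + 27062) = (47866 + (8 + √(93 - 200)))/(44594 + 27062) = (47866 + (8 + √(-107)))/71656 = (47866 + (8 + I*√107))*(1/71656) = (47874 + I*√107)*(1/71656) = 23937/35828 + I*√107/71656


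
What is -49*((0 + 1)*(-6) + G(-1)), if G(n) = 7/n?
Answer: 637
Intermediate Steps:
-49*((0 + 1)*(-6) + G(-1)) = -49*((0 + 1)*(-6) + 7/(-1)) = -49*(1*(-6) + 7*(-1)) = -49*(-6 - 7) = -49*(-13) = 637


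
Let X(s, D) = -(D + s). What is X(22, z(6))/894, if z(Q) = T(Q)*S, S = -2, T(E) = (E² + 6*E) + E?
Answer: 67/447 ≈ 0.14989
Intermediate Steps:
T(E) = E² + 7*E
z(Q) = -2*Q*(7 + Q) (z(Q) = (Q*(7 + Q))*(-2) = -2*Q*(7 + Q))
X(s, D) = -D - s
X(22, z(6))/894 = (-(-2)*6*(7 + 6) - 1*22)/894 = (-(-2)*6*13 - 22)*(1/894) = (-1*(-156) - 22)*(1/894) = (156 - 22)*(1/894) = 134*(1/894) = 67/447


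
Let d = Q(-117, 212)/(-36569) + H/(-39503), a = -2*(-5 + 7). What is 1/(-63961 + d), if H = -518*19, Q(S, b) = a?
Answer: -1444585207/92396754354817 ≈ -1.5635e-5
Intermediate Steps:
a = -4 (a = -2*2 = -4)
Q(S, b) = -4
H = -9842
d = 360070110/1444585207 (d = -4/(-36569) - 9842/(-39503) = -4*(-1/36569) - 9842*(-1/39503) = 4/36569 + 9842/39503 = 360070110/1444585207 ≈ 0.24925)
1/(-63961 + d) = 1/(-63961 + 360070110/1444585207) = 1/(-92396754354817/1444585207) = -1444585207/92396754354817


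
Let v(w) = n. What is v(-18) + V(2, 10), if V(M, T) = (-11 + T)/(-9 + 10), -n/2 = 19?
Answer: -39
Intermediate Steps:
n = -38 (n = -2*19 = -38)
v(w) = -38
V(M, T) = -11 + T (V(M, T) = (-11 + T)/1 = (-11 + T)*1 = -11 + T)
v(-18) + V(2, 10) = -38 + (-11 + 10) = -38 - 1 = -39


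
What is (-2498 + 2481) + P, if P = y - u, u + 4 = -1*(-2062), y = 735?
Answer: -1340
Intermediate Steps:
u = 2058 (u = -4 - 1*(-2062) = -4 + 2062 = 2058)
P = -1323 (P = 735 - 1*2058 = 735 - 2058 = -1323)
(-2498 + 2481) + P = (-2498 + 2481) - 1323 = -17 - 1323 = -1340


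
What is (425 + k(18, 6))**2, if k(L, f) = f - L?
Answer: 170569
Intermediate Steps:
(425 + k(18, 6))**2 = (425 + (6 - 1*18))**2 = (425 + (6 - 18))**2 = (425 - 12)**2 = 413**2 = 170569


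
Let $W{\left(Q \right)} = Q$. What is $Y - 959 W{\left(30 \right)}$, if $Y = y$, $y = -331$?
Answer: $-29101$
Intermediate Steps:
$Y = -331$
$Y - 959 W{\left(30 \right)} = -331 - 28770 = -29101$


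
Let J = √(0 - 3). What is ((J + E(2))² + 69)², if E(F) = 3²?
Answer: 20637 + 5292*I*√3 ≈ 20637.0 + 9166.0*I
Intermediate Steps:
J = I*√3 (J = √(-3) = I*√3 ≈ 1.732*I)
E(F) = 9
((J + E(2))² + 69)² = ((I*√3 + 9)² + 69)² = ((9 + I*√3)² + 69)² = (69 + (9 + I*√3)²)²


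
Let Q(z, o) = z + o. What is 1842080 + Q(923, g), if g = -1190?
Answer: 1841813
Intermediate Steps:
Q(z, o) = o + z
1842080 + Q(923, g) = 1842080 + (-1190 + 923) = 1842080 - 267 = 1841813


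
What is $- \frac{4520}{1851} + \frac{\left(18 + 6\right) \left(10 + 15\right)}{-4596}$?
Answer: $- \frac{1823710}{708933} \approx -2.5725$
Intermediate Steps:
$- \frac{4520}{1851} + \frac{\left(18 + 6\right) \left(10 + 15\right)}{-4596} = \left(-4520\right) \frac{1}{1851} + 24 \cdot 25 \left(- \frac{1}{4596}\right) = - \frac{4520}{1851} + 600 \left(- \frac{1}{4596}\right) = - \frac{4520}{1851} - \frac{50}{383} = - \frac{1823710}{708933}$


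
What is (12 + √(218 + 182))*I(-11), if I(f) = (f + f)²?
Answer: 15488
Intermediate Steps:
I(f) = 4*f² (I(f) = (2*f)² = 4*f²)
(12 + √(218 + 182))*I(-11) = (12 + √(218 + 182))*(4*(-11)²) = (12 + √400)*(4*121) = (12 + 20)*484 = 32*484 = 15488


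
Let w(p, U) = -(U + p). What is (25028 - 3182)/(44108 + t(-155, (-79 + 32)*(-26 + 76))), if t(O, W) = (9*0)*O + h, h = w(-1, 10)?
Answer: 1986/4009 ≈ 0.49539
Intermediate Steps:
w(p, U) = -U - p
h = -9 (h = -1*10 - 1*(-1) = -10 + 1 = -9)
t(O, W) = -9 (t(O, W) = (9*0)*O - 9 = 0*O - 9 = 0 - 9 = -9)
(25028 - 3182)/(44108 + t(-155, (-79 + 32)*(-26 + 76))) = (25028 - 3182)/(44108 - 9) = 21846/44099 = 21846*(1/44099) = 1986/4009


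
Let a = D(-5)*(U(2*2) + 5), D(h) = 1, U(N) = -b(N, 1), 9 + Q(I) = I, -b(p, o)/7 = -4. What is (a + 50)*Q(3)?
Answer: -162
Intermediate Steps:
b(p, o) = 28 (b(p, o) = -7*(-4) = 28)
Q(I) = -9 + I
U(N) = -28 (U(N) = -1*28 = -28)
a = -23 (a = 1*(-28 + 5) = 1*(-23) = -23)
(a + 50)*Q(3) = (-23 + 50)*(-9 + 3) = 27*(-6) = -162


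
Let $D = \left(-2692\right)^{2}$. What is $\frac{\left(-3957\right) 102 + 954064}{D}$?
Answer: $\frac{275225}{3623432} \approx 0.075957$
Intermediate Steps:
$D = 7246864$
$\frac{\left(-3957\right) 102 + 954064}{D} = \frac{\left(-3957\right) 102 + 954064}{7246864} = \left(-403614 + 954064\right) \frac{1}{7246864} = 550450 \cdot \frac{1}{7246864} = \frac{275225}{3623432}$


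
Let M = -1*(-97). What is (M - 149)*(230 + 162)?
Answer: -20384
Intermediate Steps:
M = 97
(M - 149)*(230 + 162) = (97 - 149)*(230 + 162) = -52*392 = -20384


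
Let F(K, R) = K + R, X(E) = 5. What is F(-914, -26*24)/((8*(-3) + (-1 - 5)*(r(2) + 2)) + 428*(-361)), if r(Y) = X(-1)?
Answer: 769/77287 ≈ 0.0099499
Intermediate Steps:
r(Y) = 5
F(-914, -26*24)/((8*(-3) + (-1 - 5)*(r(2) + 2)) + 428*(-361)) = (-914 - 26*24)/((8*(-3) + (-1 - 5)*(5 + 2)) + 428*(-361)) = (-914 - 624)/((-24 - 6*7) - 154508) = -1538/((-24 - 42) - 154508) = -1538/(-66 - 154508) = -1538/(-154574) = -1538*(-1/154574) = 769/77287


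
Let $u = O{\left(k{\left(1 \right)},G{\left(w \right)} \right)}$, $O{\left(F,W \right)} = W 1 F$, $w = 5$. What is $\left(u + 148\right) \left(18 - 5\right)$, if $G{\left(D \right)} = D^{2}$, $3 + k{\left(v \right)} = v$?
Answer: $1274$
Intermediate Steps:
$k{\left(v \right)} = -3 + v$
$O{\left(F,W \right)} = F W$ ($O{\left(F,W \right)} = W F = F W$)
$u = -50$ ($u = \left(-3 + 1\right) 5^{2} = \left(-2\right) 25 = -50$)
$\left(u + 148\right) \left(18 - 5\right) = \left(-50 + 148\right) \left(18 - 5\right) = 98 \left(18 - 5\right) = 98 \cdot 13 = 1274$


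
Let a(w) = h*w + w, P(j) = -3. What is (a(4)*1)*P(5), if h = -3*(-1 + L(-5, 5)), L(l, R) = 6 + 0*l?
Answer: 168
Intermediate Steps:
L(l, R) = 6 (L(l, R) = 6 + 0 = 6)
h = -15 (h = -3*(-1 + 6) = -3*5 = -15)
a(w) = -14*w (a(w) = -15*w + w = -14*w)
(a(4)*1)*P(5) = (-14*4*1)*(-3) = -56*1*(-3) = -56*(-3) = 168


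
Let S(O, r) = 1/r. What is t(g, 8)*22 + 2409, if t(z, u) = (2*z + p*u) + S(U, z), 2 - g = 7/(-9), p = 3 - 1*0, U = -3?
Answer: 690107/225 ≈ 3067.1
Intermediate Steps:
p = 3 (p = 3 + 0 = 3)
g = 25/9 (g = 2 - 7/(-9) = 2 - 7*(-1)/9 = 2 - 1*(-7/9) = 2 + 7/9 = 25/9 ≈ 2.7778)
t(z, u) = 1/z + 2*z + 3*u (t(z, u) = (2*z + 3*u) + 1/z = 1/z + 2*z + 3*u)
t(g, 8)*22 + 2409 = (1/(25/9) + 2*(25/9) + 3*8)*22 + 2409 = (9/25 + 50/9 + 24)*22 + 2409 = (6731/225)*22 + 2409 = 148082/225 + 2409 = 690107/225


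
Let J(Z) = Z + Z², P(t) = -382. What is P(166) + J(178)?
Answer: 31480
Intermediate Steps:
P(166) + J(178) = -382 + 178*(1 + 178) = -382 + 178*179 = -382 + 31862 = 31480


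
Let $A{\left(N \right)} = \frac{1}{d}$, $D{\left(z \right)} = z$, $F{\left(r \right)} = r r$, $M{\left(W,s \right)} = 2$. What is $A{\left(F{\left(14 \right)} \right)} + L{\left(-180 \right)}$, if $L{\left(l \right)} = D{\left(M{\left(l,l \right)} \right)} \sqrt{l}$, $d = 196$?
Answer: $\frac{1}{196} + 12 i \sqrt{5} \approx 0.005102 + 26.833 i$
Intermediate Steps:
$F{\left(r \right)} = r^{2}$
$A{\left(N \right)} = \frac{1}{196}$
$L{\left(l \right)} = 2 \sqrt{l}$
$A{\left(F{\left(14 \right)} \right)} + L{\left(-180 \right)} = \frac{1}{196} + 2 \sqrt{-180} = \frac{1}{196} + 2 \cdot 6 i \sqrt{5} = \frac{1}{196} + 12 i \sqrt{5}$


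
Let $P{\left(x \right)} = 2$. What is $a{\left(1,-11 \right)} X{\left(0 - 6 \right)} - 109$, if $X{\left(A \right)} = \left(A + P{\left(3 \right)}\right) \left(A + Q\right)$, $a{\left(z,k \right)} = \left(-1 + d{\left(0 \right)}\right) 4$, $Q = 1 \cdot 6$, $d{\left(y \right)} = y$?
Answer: $-109$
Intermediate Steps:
$Q = 6$
$a{\left(z,k \right)} = -4$ ($a{\left(z,k \right)} = \left(-1 + 0\right) 4 = \left(-1\right) 4 = -4$)
$X{\left(A \right)} = \left(2 + A\right) \left(6 + A\right)$ ($X{\left(A \right)} = \left(A + 2\right) \left(A + 6\right) = \left(2 + A\right) \left(6 + A\right)$)
$a{\left(1,-11 \right)} X{\left(0 - 6 \right)} - 109 = - 4 \left(12 + \left(0 - 6\right)^{2} + 8 \left(0 - 6\right)\right) - 109 = - 4 \left(12 + \left(-6\right)^{2} + 8 \left(-6\right)\right) - 109 = - 4 \left(12 + 36 - 48\right) - 109 = \left(-4\right) 0 - 109 = 0 - 109 = -109$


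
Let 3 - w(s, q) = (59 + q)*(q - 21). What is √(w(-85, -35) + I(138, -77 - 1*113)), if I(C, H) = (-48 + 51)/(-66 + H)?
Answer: √344829/16 ≈ 36.701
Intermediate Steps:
w(s, q) = 3 - (-21 + q)*(59 + q) (w(s, q) = 3 - (59 + q)*(q - 21) = 3 - (59 + q)*(-21 + q) = 3 - (-21 + q)*(59 + q))
I(C, H) = 3/(-66 + H)
√(w(-85, -35) + I(138, -77 - 1*113)) = √((1242 - 1*(-35)² - 38*(-35)) + 3/(-66 + (-77 - 1*113))) = √((1242 - 1*1225 + 1330) + 3/(-66 + (-77 - 113))) = √((1242 - 1225 + 1330) + 3/(-66 - 190)) = √(1347 + 3/(-256)) = √(1347 + 3*(-1/256)) = √(1347 - 3/256) = √(344829/256) = √344829/16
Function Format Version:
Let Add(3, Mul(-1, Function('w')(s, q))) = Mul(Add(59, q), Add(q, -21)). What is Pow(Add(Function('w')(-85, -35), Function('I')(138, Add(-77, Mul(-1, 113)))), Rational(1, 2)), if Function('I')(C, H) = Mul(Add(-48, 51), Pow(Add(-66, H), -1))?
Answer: Mul(Rational(1, 16), Pow(344829, Rational(1, 2))) ≈ 36.701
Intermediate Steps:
Function('w')(s, q) = Add(3, Mul(-1, Add(-21, q), Add(59, q))) (Function('w')(s, q) = Add(3, Mul(-1, Mul(Add(59, q), Add(q, -21)))) = Add(3, Mul(-1, Mul(Add(59, q), Add(-21, q)))) = Add(3, Mul(-1, Mul(Add(-21, q), Add(59, q)))) = Add(3, Mul(-1, Add(-21, q), Add(59, q))))
Function('I')(C, H) = Mul(3, Pow(Add(-66, H), -1))
Pow(Add(Function('w')(-85, -35), Function('I')(138, Add(-77, Mul(-1, 113)))), Rational(1, 2)) = Pow(Add(Add(1242, Mul(-1, Pow(-35, 2)), Mul(-38, -35)), Mul(3, Pow(Add(-66, Add(-77, Mul(-1, 113))), -1))), Rational(1, 2)) = Pow(Add(Add(1242, Mul(-1, 1225), 1330), Mul(3, Pow(Add(-66, Add(-77, -113)), -1))), Rational(1, 2)) = Pow(Add(Add(1242, -1225, 1330), Mul(3, Pow(Add(-66, -190), -1))), Rational(1, 2)) = Pow(Add(1347, Mul(3, Pow(-256, -1))), Rational(1, 2)) = Pow(Add(1347, Mul(3, Rational(-1, 256))), Rational(1, 2)) = Pow(Add(1347, Rational(-3, 256)), Rational(1, 2)) = Pow(Rational(344829, 256), Rational(1, 2)) = Mul(Rational(1, 16), Pow(344829, Rational(1, 2)))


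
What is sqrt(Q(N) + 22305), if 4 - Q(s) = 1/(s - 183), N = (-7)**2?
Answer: sqrt(400580538)/134 ≈ 149.36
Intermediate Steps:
N = 49
Q(s) = 4 - 1/(-183 + s) (Q(s) = 4 - 1/(s - 183) = 4 - 1/(-183 + s))
sqrt(Q(N) + 22305) = sqrt((-733 + 4*49)/(-183 + 49) + 22305) = sqrt((-733 + 196)/(-134) + 22305) = sqrt(-1/134*(-537) + 22305) = sqrt(537/134 + 22305) = sqrt(2989407/134) = sqrt(400580538)/134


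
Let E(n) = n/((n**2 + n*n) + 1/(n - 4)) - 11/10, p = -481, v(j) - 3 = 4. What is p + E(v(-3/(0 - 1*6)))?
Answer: -284397/590 ≈ -482.03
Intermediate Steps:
v(j) = 7 (v(j) = 3 + 4 = 7)
E(n) = -11/10 + n/(1/(-4 + n) + 2*n**2) (E(n) = n/((n**2 + n**2) + 1/(-4 + n)) - 11*1/10 = n/(2*n**2 + 1/(-4 + n)) - 11/10 = n/(1/(-4 + n) + 2*n**2) - 11/10 = -11/10 + n/(1/(-4 + n) + 2*n**2))
p + E(v(-3/(0 - 1*6))) = -481 + (-11 - 40*7 - 22*7**3 + 98*7**2)/(10*(1 - 8*7**2 + 2*7**3)) = -481 + (-11 - 280 - 22*343 + 98*49)/(10*(1 - 8*49 + 2*343)) = -481 + (-11 - 280 - 7546 + 4802)/(10*(1 - 392 + 686)) = -481 + (1/10)*(-3035)/295 = -481 + (1/10)*(1/295)*(-3035) = -481 - 607/590 = -284397/590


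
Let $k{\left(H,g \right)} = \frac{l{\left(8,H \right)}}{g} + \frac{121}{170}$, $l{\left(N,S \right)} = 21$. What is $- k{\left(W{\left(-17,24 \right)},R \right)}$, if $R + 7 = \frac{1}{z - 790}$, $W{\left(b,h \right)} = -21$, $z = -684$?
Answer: $\frac{236093}{103190} \approx 2.2879$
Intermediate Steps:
$R = - \frac{10319}{1474}$ ($R = -7 + \frac{1}{-684 - 790} = -7 + \frac{1}{-1474} = -7 - \frac{1}{1474} = - \frac{10319}{1474} \approx -7.0007$)
$k{\left(H,g \right)} = \frac{121}{170} + \frac{21}{g}$ ($k{\left(H,g \right)} = \frac{21}{g} + \frac{121}{170} = \frac{121}{170} + \frac{21}{g}$)
$- k{\left(W{\left(-17,24 \right)},R \right)} = - (\frac{121}{170} + \frac{21}{- \frac{10319}{1474}}) = - (\frac{121}{170} + 21 \left(- \frac{1474}{10319}\right)) = - (\frac{121}{170} - \frac{30954}{10319}) = \left(-1\right) \left(- \frac{236093}{103190}\right) = \frac{236093}{103190}$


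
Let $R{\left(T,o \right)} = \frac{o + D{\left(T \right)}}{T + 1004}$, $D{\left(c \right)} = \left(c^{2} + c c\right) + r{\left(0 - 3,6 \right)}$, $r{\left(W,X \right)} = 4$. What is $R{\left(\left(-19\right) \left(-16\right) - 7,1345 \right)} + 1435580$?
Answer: $\frac{1867867347}{1301} \approx 1.4357 \cdot 10^{6}$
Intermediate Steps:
$D{\left(c \right)} = 4 + 2 c^{2}$ ($D{\left(c \right)} = \left(c^{2} + c c\right) + 4 = \left(c^{2} + c^{2}\right) + 4 = 2 c^{2} + 4 = 4 + 2 c^{2}$)
$R{\left(T,o \right)} = \frac{4 + o + 2 T^{2}}{1004 + T}$ ($R{\left(T,o \right)} = \frac{o + \left(4 + 2 T^{2}\right)}{T + 1004} = \frac{4 + o + 2 T^{2}}{1004 + T}$)
$R{\left(\left(-19\right) \left(-16\right) - 7,1345 \right)} + 1435580 = \frac{4 + 1345 + 2 \left(\left(-19\right) \left(-16\right) - 7\right)^{2}}{1004 - -297} + 1435580 = \frac{4 + 1345 + 2 \left(304 - 7\right)^{2}}{1004 + \left(304 - 7\right)} + 1435580 = \frac{4 + 1345 + 2 \cdot 297^{2}}{1004 + 297} + 1435580 = \frac{4 + 1345 + 2 \cdot 88209}{1301} + 1435580 = \frac{4 + 1345 + 176418}{1301} + 1435580 = \frac{1}{1301} \cdot 177767 + 1435580 = \frac{177767}{1301} + 1435580 = \frac{1867867347}{1301}$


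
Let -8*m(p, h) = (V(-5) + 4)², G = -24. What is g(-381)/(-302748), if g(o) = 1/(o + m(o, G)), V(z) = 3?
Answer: 2/234402639 ≈ 8.5323e-9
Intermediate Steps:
m(p, h) = -49/8 (m(p, h) = -(3 + 4)²/8 = -⅛*7² = -⅛*49 = -49/8)
g(o) = 1/(-49/8 + o) (g(o) = 1/(o - 49/8) = 1/(-49/8 + o))
g(-381)/(-302748) = (8/(-49 + 8*(-381)))/(-302748) = (8/(-49 - 3048))*(-1/302748) = (8/(-3097))*(-1/302748) = (8*(-1/3097))*(-1/302748) = -8/3097*(-1/302748) = 2/234402639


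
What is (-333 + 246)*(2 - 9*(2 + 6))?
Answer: 6090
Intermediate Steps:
(-333 + 246)*(2 - 9*(2 + 6)) = -87*(2 - 9*8) = -87*(2 - 72) = -87*(-70) = 6090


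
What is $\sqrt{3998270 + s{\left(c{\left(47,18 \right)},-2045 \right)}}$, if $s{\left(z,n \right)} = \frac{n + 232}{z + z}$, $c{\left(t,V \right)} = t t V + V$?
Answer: $\frac{\sqrt{703006214245270}}{13260} \approx 1999.6$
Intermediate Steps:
$c{\left(t,V \right)} = V + V t^{2}$ ($c{\left(t,V \right)} = t^{2} V + V = V t^{2} + V = V + V t^{2}$)
$s{\left(z,n \right)} = \frac{232 + n}{2 z}$
$\sqrt{3998270 + s{\left(c{\left(47,18 \right)},-2045 \right)}} = \sqrt{3998270 + \frac{232 - 2045}{2 \cdot 18 \left(1 + 47^{2}\right)}} = \sqrt{3998270 + \frac{1}{2} \frac{1}{18 \left(1 + 2209\right)} \left(-1813\right)} = \sqrt{3998270 + \frac{1}{2} \frac{1}{18 \cdot 2210} \left(-1813\right)} = \sqrt{3998270 + \frac{1}{2} \cdot \frac{1}{39780} \left(-1813\right)} = \sqrt{3998270 - \frac{1813}{79560}} = \sqrt{\frac{318102359387}{79560}} = \frac{\sqrt{703006214245270}}{13260}$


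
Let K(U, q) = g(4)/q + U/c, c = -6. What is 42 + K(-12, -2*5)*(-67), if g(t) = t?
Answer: -326/5 ≈ -65.200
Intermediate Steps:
K(U, q) = 4/q - U/6 (K(U, q) = 4/q + U/(-6) = 4/q + U*(-1/6) = 4/q - U/6)
42 + K(-12, -2*5)*(-67) = 42 + (4/((-2*5)) - 1/6*(-12))*(-67) = 42 + (4/(-10) + 2)*(-67) = 42 + (4*(-1/10) + 2)*(-67) = 42 + (-2/5 + 2)*(-67) = 42 + (8/5)*(-67) = 42 - 536/5 = -326/5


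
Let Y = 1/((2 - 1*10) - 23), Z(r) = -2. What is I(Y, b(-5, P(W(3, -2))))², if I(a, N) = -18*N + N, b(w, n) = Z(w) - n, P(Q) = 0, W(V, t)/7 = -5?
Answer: 1156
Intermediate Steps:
W(V, t) = -35 (W(V, t) = 7*(-5) = -35)
Y = -1/31 (Y = 1/((2 - 10) - 23) = 1/(-8 - 23) = 1/(-31) = -1/31 ≈ -0.032258)
b(w, n) = -2 - n
I(a, N) = -17*N
I(Y, b(-5, P(W(3, -2))))² = (-17*(-2 - 1*0))² = (-17*(-2 + 0))² = (-17*(-2))² = 34² = 1156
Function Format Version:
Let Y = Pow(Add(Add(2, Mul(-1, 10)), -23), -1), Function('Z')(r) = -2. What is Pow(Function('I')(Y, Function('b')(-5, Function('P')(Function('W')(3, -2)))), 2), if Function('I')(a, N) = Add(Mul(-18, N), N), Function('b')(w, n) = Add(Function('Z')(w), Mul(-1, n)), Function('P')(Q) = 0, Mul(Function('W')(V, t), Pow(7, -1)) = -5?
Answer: 1156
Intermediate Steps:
Function('W')(V, t) = -35 (Function('W')(V, t) = Mul(7, -5) = -35)
Y = Rational(-1, 31) (Y = Pow(Add(Add(2, -10), -23), -1) = Pow(Add(-8, -23), -1) = Pow(-31, -1) = Rational(-1, 31) ≈ -0.032258)
Function('b')(w, n) = Add(-2, Mul(-1, n))
Function('I')(a, N) = Mul(-17, N)
Pow(Function('I')(Y, Function('b')(-5, Function('P')(Function('W')(3, -2)))), 2) = Pow(Mul(-17, Add(-2, Mul(-1, 0))), 2) = Pow(Mul(-17, Add(-2, 0)), 2) = Pow(Mul(-17, -2), 2) = Pow(34, 2) = 1156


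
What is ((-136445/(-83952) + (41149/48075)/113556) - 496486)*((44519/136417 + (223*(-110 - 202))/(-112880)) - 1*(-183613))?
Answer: -744634956304195938346416286393931/8168309382920426916000 ≈ -9.1161e+10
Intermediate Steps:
((-136445/(-83952) + (41149/48075)/113556) - 496486)*((44519/136417 + (223*(-110 - 202))/(-112880)) - 1*(-183613)) = ((-136445*(-1/83952) + (41149*(1/48075))*(1/113556)) - 496486)*((44519*(1/136417) + (223*(-312))*(-1/112880)) + 183613) = ((136445/83952 + (41149/48075)*(1/113556)) - 496486)*((44519/136417 - 69576*(-1/112880)) + 183613) = ((136445/83952 + 41149/5459204700) - 496486)*((44519/136417 + 8697/14110) + 183613) = (20691239995343/12730865360400 - 496486)*(1814581739/1924843870 + 183613) = -6320675728083559057/12730865360400*353428172084049/1924843870 = -744634956304195938346416286393931/8168309382920426916000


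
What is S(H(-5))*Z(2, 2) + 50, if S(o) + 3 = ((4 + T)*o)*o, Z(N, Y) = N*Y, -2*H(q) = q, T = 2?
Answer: 188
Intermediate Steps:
H(q) = -q/2
S(o) = -3 + 6*o² (S(o) = -3 + ((4 + 2)*o)*o = -3 + (6*o)*o = -3 + 6*o²)
S(H(-5))*Z(2, 2) + 50 = (-3 + 6*(-½*(-5))²)*(2*2) + 50 = (-3 + 6*(5/2)²)*4 + 50 = (-3 + 6*(25/4))*4 + 50 = (-3 + 75/2)*4 + 50 = (69/2)*4 + 50 = 138 + 50 = 188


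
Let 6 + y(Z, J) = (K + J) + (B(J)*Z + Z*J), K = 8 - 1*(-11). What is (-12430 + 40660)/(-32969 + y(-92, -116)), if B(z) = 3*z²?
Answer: -14115/1868128 ≈ -0.0075557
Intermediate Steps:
K = 19 (K = 8 + 11 = 19)
y(Z, J) = 13 + J + J*Z + 3*Z*J² (y(Z, J) = -6 + ((19 + J) + ((3*J²)*Z + Z*J)) = -6 + ((19 + J) + (3*Z*J² + J*Z)) = -6 + ((19 + J) + (J*Z + 3*Z*J²)) = -6 + (19 + J + J*Z + 3*Z*J²) = 13 + J + J*Z + 3*Z*J²)
(-12430 + 40660)/(-32969 + y(-92, -116)) = (-12430 + 40660)/(-32969 + (13 - 116 - 116*(-92) + 3*(-92)*(-116)²)) = 28230/(-32969 + (13 - 116 + 10672 + 3*(-92)*13456)) = 28230/(-32969 + (13 - 116 + 10672 - 3713856)) = 28230/(-32969 - 3703287) = 28230/(-3736256) = 28230*(-1/3736256) = -14115/1868128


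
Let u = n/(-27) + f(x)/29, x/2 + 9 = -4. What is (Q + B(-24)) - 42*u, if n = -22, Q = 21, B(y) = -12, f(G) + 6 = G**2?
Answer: -259843/261 ≈ -995.57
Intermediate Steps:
x = -26 (x = -18 + 2*(-4) = -18 - 8 = -26)
f(G) = -6 + G**2
u = 18728/783 (u = -22/(-27) + (-6 + (-26)**2)/29 = -22*(-1/27) + (-6 + 676)*(1/29) = 22/27 + 670*(1/29) = 22/27 + 670/29 = 18728/783 ≈ 23.918)
(Q + B(-24)) - 42*u = (21 - 12) - 42*18728/783 = 9 - 262192/261 = -259843/261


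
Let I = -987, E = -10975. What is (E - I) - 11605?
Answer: -21593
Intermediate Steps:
(E - I) - 11605 = (-10975 - 1*(-987)) - 11605 = (-10975 + 987) - 11605 = -9988 - 11605 = -21593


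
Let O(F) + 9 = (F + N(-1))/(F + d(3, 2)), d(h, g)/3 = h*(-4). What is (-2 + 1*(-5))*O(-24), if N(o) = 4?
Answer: 182/3 ≈ 60.667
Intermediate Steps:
d(h, g) = -12*h (d(h, g) = 3*(h*(-4)) = 3*(-4*h) = -12*h)
O(F) = -9 + (4 + F)/(-36 + F) (O(F) = -9 + (F + 4)/(F - 12*3) = -9 + (4 + F)/(F - 36) = -9 + (4 + F)/(-36 + F))
(-2 + 1*(-5))*O(-24) = (-2 + 1*(-5))*(8*(41 - 1*(-24))/(-36 - 24)) = (-2 - 5)*(8*(41 + 24)/(-60)) = -56*(-1)*65/60 = -7*(-26/3) = 182/3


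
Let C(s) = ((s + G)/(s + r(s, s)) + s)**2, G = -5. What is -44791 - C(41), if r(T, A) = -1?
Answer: -4654661/100 ≈ -46547.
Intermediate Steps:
C(s) = (s + (-5 + s)/(-1 + s))**2 (C(s) = ((s - 5)/(s - 1) + s)**2 = ((-5 + s)/(-1 + s) + s)**2 = (s + (-5 + s)/(-1 + s))**2)
-44791 - C(41) = -44791 - (-5 + 41**2)**2/(-1 + 41)**2 = -44791 - (-5 + 1681)**2/40**2 = -44791 - 1676**2/1600 = -44791 - 2808976/1600 = -44791 - 1*175561/100 = -44791 - 175561/100 = -4654661/100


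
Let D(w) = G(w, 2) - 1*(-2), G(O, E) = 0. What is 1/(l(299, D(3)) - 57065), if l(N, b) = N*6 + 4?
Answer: -1/55267 ≈ -1.8094e-5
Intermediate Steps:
D(w) = 2 (D(w) = 0 - 1*(-2) = 0 + 2 = 2)
l(N, b) = 4 + 6*N (l(N, b) = 6*N + 4 = 4 + 6*N)
1/(l(299, D(3)) - 57065) = 1/((4 + 6*299) - 57065) = 1/((4 + 1794) - 57065) = 1/(1798 - 57065) = 1/(-55267) = -1/55267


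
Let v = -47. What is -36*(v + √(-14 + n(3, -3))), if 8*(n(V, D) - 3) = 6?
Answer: 1692 - 18*I*√41 ≈ 1692.0 - 115.26*I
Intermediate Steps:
n(V, D) = 15/4 (n(V, D) = 3 + (⅛)*6 = 3 + ¾ = 15/4)
-36*(v + √(-14 + n(3, -3))) = -36*(-47 + √(-14 + 15/4)) = -36*(-47 + √(-41/4)) = -36*(-47 + I*√41/2) = 1692 - 18*I*√41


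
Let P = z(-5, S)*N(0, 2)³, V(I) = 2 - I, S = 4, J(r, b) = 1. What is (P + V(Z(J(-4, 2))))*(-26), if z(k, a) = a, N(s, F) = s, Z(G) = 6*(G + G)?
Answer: 260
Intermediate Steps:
Z(G) = 12*G (Z(G) = 6*(2*G) = 12*G)
P = 0 (P = 4*0³ = 4*0 = 0)
(P + V(Z(J(-4, 2))))*(-26) = (0 + (2 - 12))*(-26) = (0 - 10)*(-26) = -10*(-26) = 260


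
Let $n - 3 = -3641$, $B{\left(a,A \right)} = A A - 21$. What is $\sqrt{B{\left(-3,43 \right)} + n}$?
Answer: $i \sqrt{1810} \approx 42.544 i$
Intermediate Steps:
$B{\left(a,A \right)} = -21 + A^{2}$ ($B{\left(a,A \right)} = A^{2} - 21 = -21 + A^{2}$)
$n = -3638$ ($n = 3 - 3641 = -3638$)
$\sqrt{B{\left(-3,43 \right)} + n} = \sqrt{\left(-21 + 43^{2}\right) - 3638} = \sqrt{\left(-21 + 1849\right) - 3638} = \sqrt{1828 - 3638} = \sqrt{-1810} = i \sqrt{1810}$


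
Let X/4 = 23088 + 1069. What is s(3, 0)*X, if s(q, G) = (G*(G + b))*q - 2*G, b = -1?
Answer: 0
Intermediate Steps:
s(q, G) = -2*G + G*q*(-1 + G) (s(q, G) = (G*(G - 1))*q - 2*G = (G*(-1 + G))*q - 2*G = G*q*(-1 + G) - 2*G = -2*G + G*q*(-1 + G))
X = 96628 (X = 4*(23088 + 1069) = 4*24157 = 96628)
s(3, 0)*X = (0*(-2 - 1*3 + 0*3))*96628 = (0*(-2 - 3 + 0))*96628 = (0*(-5))*96628 = 0*96628 = 0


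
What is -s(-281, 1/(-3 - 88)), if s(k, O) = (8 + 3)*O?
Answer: 11/91 ≈ 0.12088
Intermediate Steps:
s(k, O) = 11*O
-s(-281, 1/(-3 - 88)) = -11/(-3 - 88) = -11/(-91) = -11*(-1)/91 = -1*(-11/91) = 11/91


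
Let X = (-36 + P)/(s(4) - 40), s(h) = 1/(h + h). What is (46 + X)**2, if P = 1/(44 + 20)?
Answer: 14326893025/6512704 ≈ 2199.8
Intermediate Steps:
s(h) = 1/(2*h)
P = 1/64 ≈ 0.015625
X = 2303/2552 (X = (-36 + 1/64)/((1/2)/4 - 40) = -2303/(64*((1/2)*(1/4) - 40)) = -2303/(64*(1/8 - 40)) = -2303/(64*(-319/8)) = -2303/64*(-8/319) = 2303/2552 ≈ 0.90243)
(46 + X)**2 = (46 + 2303/2552)**2 = (119695/2552)**2 = 14326893025/6512704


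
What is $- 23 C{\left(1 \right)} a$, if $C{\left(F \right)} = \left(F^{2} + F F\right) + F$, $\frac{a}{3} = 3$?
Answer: $-621$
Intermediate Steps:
$a = 9$ ($a = 3 \cdot 3 = 9$)
$C{\left(F \right)} = F + 2 F^{2}$ ($C{\left(F \right)} = \left(F^{2} + F^{2}\right) + F = 2 F^{2} + F = F + 2 F^{2}$)
$- 23 C{\left(1 \right)} a = - 23 \cdot 1 \left(1 + 2 \cdot 1\right) 9 = - 23 \cdot 1 \left(1 + 2\right) 9 = - 23 \cdot 1 \cdot 3 \cdot 9 = \left(-23\right) 3 \cdot 9 = \left(-69\right) 9 = -621$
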